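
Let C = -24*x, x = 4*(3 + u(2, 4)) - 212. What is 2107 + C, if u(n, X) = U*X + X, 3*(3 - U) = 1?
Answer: 5499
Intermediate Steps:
U = 8/3 (U = 3 - 1/3*1 = 3 - 1/3 = 8/3 ≈ 2.6667)
u(n, X) = 11*X/3 (u(n, X) = 8*X/3 + X = 11*X/3)
x = -424/3 (x = 4*(3 + (11/3)*4) - 212 = 4*(3 + 44/3) - 212 = 4*(53/3) - 212 = 212/3 - 212 = -424/3 ≈ -141.33)
C = 3392 (C = -24*(-424/3) = 3392)
2107 + C = 2107 + 3392 = 5499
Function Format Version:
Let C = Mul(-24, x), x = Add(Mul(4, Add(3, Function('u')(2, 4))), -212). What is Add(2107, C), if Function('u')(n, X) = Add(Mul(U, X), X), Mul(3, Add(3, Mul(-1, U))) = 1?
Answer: 5499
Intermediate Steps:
U = Rational(8, 3) (U = Add(3, Mul(Rational(-1, 3), 1)) = Add(3, Rational(-1, 3)) = Rational(8, 3) ≈ 2.6667)
Function('u')(n, X) = Mul(Rational(11, 3), X) (Function('u')(n, X) = Add(Mul(Rational(8, 3), X), X) = Mul(Rational(11, 3), X))
x = Rational(-424, 3) (x = Add(Mul(4, Add(3, Mul(Rational(11, 3), 4))), -212) = Add(Mul(4, Add(3, Rational(44, 3))), -212) = Add(Mul(4, Rational(53, 3)), -212) = Add(Rational(212, 3), -212) = Rational(-424, 3) ≈ -141.33)
C = 3392 (C = Mul(-24, Rational(-424, 3)) = 3392)
Add(2107, C) = Add(2107, 3392) = 5499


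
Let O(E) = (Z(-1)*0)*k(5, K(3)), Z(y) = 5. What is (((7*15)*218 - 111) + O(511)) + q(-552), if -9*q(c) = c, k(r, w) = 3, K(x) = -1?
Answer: 68521/3 ≈ 22840.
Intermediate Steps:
q(c) = -c/9
O(E) = 0 (O(E) = (5*0)*3 = 0*3 = 0)
(((7*15)*218 - 111) + O(511)) + q(-552) = (((7*15)*218 - 111) + 0) - ⅑*(-552) = ((105*218 - 111) + 0) + 184/3 = ((22890 - 111) + 0) + 184/3 = (22779 + 0) + 184/3 = 22779 + 184/3 = 68521/3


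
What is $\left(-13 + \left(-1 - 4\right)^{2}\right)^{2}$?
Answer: $144$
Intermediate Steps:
$\left(-13 + \left(-1 - 4\right)^{2}\right)^{2} = \left(-13 + \left(-5\right)^{2}\right)^{2} = \left(-13 + 25\right)^{2} = 12^{2} = 144$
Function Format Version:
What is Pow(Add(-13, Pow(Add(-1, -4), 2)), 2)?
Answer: 144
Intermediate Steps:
Pow(Add(-13, Pow(Add(-1, -4), 2)), 2) = Pow(Add(-13, Pow(-5, 2)), 2) = Pow(Add(-13, 25), 2) = Pow(12, 2) = 144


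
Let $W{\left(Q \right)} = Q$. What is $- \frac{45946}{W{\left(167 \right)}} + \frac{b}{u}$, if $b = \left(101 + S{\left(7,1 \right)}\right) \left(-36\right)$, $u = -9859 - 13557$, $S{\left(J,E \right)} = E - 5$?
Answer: $- \frac{268822093}{977618} \approx -274.98$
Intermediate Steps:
$S{\left(J,E \right)} = -5 + E$
$u = -23416$
$b = -3492$ ($b = \left(101 + \left(-5 + 1\right)\right) \left(-36\right) = \left(101 - 4\right) \left(-36\right) = 97 \left(-36\right) = -3492$)
$- \frac{45946}{W{\left(167 \right)}} + \frac{b}{u} = - \frac{45946}{167} - \frac{3492}{-23416} = \left(-45946\right) \frac{1}{167} - - \frac{873}{5854} = - \frac{45946}{167} + \frac{873}{5854} = - \frac{268822093}{977618}$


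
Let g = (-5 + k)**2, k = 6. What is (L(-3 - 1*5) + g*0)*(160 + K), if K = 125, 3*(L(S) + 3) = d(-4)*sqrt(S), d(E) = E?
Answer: -855 - 760*I*sqrt(2) ≈ -855.0 - 1074.8*I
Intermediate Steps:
L(S) = -3 - 4*sqrt(S)/3 (L(S) = -3 + (-4*sqrt(S))/3 = -3 - 4*sqrt(S)/3)
g = 1 (g = (-5 + 6)**2 = 1**2 = 1)
(L(-3 - 1*5) + g*0)*(160 + K) = ((-3 - 4*sqrt(-3 - 1*5)/3) + 1*0)*(160 + 125) = ((-3 - 4*sqrt(-3 - 5)/3) + 0)*285 = ((-3 - 8*I*sqrt(2)/3) + 0)*285 = (-3 - 8*I*sqrt(2)/3)*285 = -855 - 760*I*sqrt(2)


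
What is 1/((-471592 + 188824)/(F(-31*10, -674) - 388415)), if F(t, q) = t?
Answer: 129575/94256 ≈ 1.3747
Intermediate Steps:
1/((-471592 + 188824)/(F(-31*10, -674) - 388415)) = 1/((-471592 + 188824)/(-31*10 - 388415)) = 1/(-282768/(-310 - 388415)) = 1/(-282768/(-388725)) = 1/(-282768*(-1/388725)) = 1/(94256/129575) = 129575/94256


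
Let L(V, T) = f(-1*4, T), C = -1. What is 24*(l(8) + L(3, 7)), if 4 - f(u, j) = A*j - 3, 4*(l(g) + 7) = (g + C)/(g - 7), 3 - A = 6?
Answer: 546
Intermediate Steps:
A = -3 (A = 3 - 1*6 = 3 - 6 = -3)
l(g) = -7 + (-1 + g)/(4*(-7 + g)) (l(g) = -7 + ((g - 1)/(g - 7))/4 = -7 + ((-1 + g)/(-7 + g))/4 = -7 + (-1 + g)/(4*(-7 + g)))
f(u, j) = 7 + 3*j (f(u, j) = 4 - (-3*j - 3) = 4 - (-3 - 3*j) = 4 + (3 + 3*j) = 7 + 3*j)
L(V, T) = 7 + 3*T
24*(l(8) + L(3, 7)) = 24*(3*(65 - 9*8)/(4*(-7 + 8)) + (7 + 3*7)) = 24*((¾)*(65 - 72)/1 + (7 + 21)) = 24*((¾)*1*(-7) + 28) = 24*(-21/4 + 28) = 24*(91/4) = 546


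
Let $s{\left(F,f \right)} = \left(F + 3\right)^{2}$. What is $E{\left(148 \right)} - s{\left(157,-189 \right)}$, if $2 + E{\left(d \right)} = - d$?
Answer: $-25750$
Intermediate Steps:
$s{\left(F,f \right)} = \left(3 + F\right)^{2}$
$E{\left(d \right)} = -2 - d$
$E{\left(148 \right)} - s{\left(157,-189 \right)} = \left(-2 - 148\right) - \left(3 + 157\right)^{2} = \left(-2 - 148\right) - 160^{2} = -150 - 25600 = -25750$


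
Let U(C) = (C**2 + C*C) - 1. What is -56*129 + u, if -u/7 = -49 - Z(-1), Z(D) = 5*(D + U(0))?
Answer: -6951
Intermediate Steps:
U(C) = -1 + 2*C**2 (U(C) = (C**2 + C**2) - 1 = 2*C**2 - 1 = -1 + 2*C**2)
Z(D) = -5 + 5*D (Z(D) = 5*(D + (-1 + 2*0**2)) = 5*(D + (-1 + 2*0)) = 5*(D + (-1 + 0)) = 5*(D - 1) = 5*(-1 + D) = -5 + 5*D)
u = 273 (u = -7*(-49 - (-5 + 5*(-1))) = -7*(-49 - (-5 - 5)) = -7*(-49 - 1*(-10)) = -7*(-49 + 10) = -7*(-39) = 273)
-56*129 + u = -56*129 + 273 = -7224 + 273 = -6951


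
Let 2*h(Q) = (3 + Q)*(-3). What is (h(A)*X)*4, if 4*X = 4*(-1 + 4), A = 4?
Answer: -126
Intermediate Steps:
h(Q) = -9/2 - 3*Q/2 (h(Q) = ((3 + Q)*(-3))/2 = (-9 - 3*Q)/2 = -9/2 - 3*Q/2)
X = 3 (X = (4*(-1 + 4))/4 = (4*3)/4 = (¼)*12 = 3)
(h(A)*X)*4 = ((-9/2 - 3/2*4)*3)*4 = ((-9/2 - 6)*3)*4 = -21/2*3*4 = -63/2*4 = -126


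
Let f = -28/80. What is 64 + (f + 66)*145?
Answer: 38333/4 ≈ 9583.3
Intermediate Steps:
f = -7/20 (f = -28*1/80 = -7/20 ≈ -0.35000)
64 + (f + 66)*145 = 64 + (-7/20 + 66)*145 = 64 + (1313/20)*145 = 64 + 38077/4 = 38333/4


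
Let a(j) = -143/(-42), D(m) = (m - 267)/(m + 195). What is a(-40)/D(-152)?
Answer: -6149/17598 ≈ -0.34941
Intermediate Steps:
D(m) = (-267 + m)/(195 + m)
a(j) = 143/42 (a(j) = -143*(-1/42) = 143/42)
a(-40)/D(-152) = 143/(42*(((-267 - 152)/(195 - 152)))) = 143/(42*((-419/43))) = 143/(42*(((1/43)*(-419)))) = 143/(42*(-419/43)) = (143/42)*(-43/419) = -6149/17598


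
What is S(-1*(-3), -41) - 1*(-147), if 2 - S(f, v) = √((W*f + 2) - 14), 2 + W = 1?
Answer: 149 - I*√15 ≈ 149.0 - 3.873*I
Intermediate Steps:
W = -1 (W = -2 + 1 = -1)
S(f, v) = 2 - √(-12 - f) (S(f, v) = 2 - √((-f + 2) - 14) = 2 - √((2 - f) - 14) = 2 - √(-12 - f))
S(-1*(-3), -41) - 1*(-147) = (2 - √(-12 - (-1)*(-3))) - 1*(-147) = (2 - √(-12 - 1*3)) + 147 = (2 - √(-12 - 3)) + 147 = (2 - √(-15)) + 147 = (2 - I*√15) + 147 = 149 - I*√15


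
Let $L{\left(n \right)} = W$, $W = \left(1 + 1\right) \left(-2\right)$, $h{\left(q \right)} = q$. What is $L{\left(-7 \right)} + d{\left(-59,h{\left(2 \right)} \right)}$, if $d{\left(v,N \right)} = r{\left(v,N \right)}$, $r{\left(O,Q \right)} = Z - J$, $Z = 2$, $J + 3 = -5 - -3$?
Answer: $3$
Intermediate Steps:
$J = -5$ ($J = -3 - 2 = -5$)
$r{\left(O,Q \right)} = 7$ ($r{\left(O,Q \right)} = 2 - -5 = 2 + 5 = 7$)
$W = -4$ ($W = 2 \left(-2\right) = -4$)
$L{\left(n \right)} = -4$
$d{\left(v,N \right)} = 7$
$L{\left(-7 \right)} + d{\left(-59,h{\left(2 \right)} \right)} = -4 + 7 = 3$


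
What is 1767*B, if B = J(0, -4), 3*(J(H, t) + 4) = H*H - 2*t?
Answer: -2356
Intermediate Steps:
J(H, t) = -4 - 2*t/3 + H²/3 (J(H, t) = -4 + (H*H - 2*t)/3 = -4 + (H² - 2*t)/3 = -4 + (-2*t/3 + H²/3) = -4 - 2*t/3 + H²/3)
B = -4/3 (B = -4 - ⅔*(-4) + (⅓)*0² = -4 + 8/3 + (⅓)*0 = -4 + 8/3 + 0 = -4/3 ≈ -1.3333)
1767*B = 1767*(-4/3) = -2356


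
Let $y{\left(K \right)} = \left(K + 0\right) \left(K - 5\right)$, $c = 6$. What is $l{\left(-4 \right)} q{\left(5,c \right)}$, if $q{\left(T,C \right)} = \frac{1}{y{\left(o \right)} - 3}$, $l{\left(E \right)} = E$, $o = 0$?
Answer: $\frac{4}{3} \approx 1.3333$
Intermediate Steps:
$y{\left(K \right)} = K \left(-5 + K\right)$
$q{\left(T,C \right)} = - \frac{1}{3}$ ($q{\left(T,C \right)} = \frac{1}{0 \left(-5 + 0\right) - 3} = \frac{1}{0 \left(-5\right) - 3} = \frac{1}{0 - 3} = \frac{1}{-3} = - \frac{1}{3}$)
$l{\left(-4 \right)} q{\left(5,c \right)} = \left(-4\right) \left(- \frac{1}{3}\right) = \frac{4}{3}$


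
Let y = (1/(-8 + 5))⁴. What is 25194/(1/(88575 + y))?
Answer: 60252089248/27 ≈ 2.2316e+9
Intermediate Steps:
y = 1/81 (y = (1/(-3))⁴ = (-⅓)⁴ = 1/81 ≈ 0.012346)
25194/(1/(88575 + y)) = 25194/(1/(88575 + 1/81)) = 25194/(1/(7174576/81)) = 25194/(81/7174576) = 25194*(7174576/81) = 60252089248/27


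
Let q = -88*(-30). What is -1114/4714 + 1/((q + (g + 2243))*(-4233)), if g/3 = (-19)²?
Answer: -14066523803/59523861846 ≈ -0.23632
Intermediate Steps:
g = 1083 (g = 3*(-19)² = 3*361 = 1083)
q = 2640
-1114/4714 + 1/((q + (g + 2243))*(-4233)) = -1114/4714 + 1/((2640 + (1083 + 2243))*(-4233)) = -1114*1/4714 - 1/4233/(2640 + 3326) = -557/2357 - 1/4233/5966 = -557/2357 + (1/5966)*(-1/4233) = -557/2357 - 1/25254078 = -14066523803/59523861846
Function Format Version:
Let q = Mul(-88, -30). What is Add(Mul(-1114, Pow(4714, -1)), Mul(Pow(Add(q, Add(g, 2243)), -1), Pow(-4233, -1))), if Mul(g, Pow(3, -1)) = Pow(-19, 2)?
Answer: Rational(-14066523803, 59523861846) ≈ -0.23632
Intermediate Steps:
g = 1083 (g = Mul(3, Pow(-19, 2)) = Mul(3, 361) = 1083)
q = 2640
Add(Mul(-1114, Pow(4714, -1)), Mul(Pow(Add(q, Add(g, 2243)), -1), Pow(-4233, -1))) = Add(Mul(-1114, Pow(4714, -1)), Mul(Pow(Add(2640, Add(1083, 2243)), -1), Pow(-4233, -1))) = Add(Mul(-1114, Rational(1, 4714)), Mul(Pow(Add(2640, 3326), -1), Rational(-1, 4233))) = Add(Rational(-557, 2357), Mul(Pow(5966, -1), Rational(-1, 4233))) = Add(Rational(-557, 2357), Mul(Rational(1, 5966), Rational(-1, 4233))) = Add(Rational(-557, 2357), Rational(-1, 25254078)) = Rational(-14066523803, 59523861846)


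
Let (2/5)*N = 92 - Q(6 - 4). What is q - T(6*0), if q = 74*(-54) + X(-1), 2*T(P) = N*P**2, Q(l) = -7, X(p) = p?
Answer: -3997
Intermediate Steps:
N = 495/2 (N = 5*(92 - 1*(-7))/2 = 5*(92 + 7)/2 = (5/2)*99 = 495/2 ≈ 247.50)
T(P) = 495*P**2/4 (T(P) = (495*P**2/2)/2 = 495*P**2/4)
q = -3997 (q = 74*(-54) - 1 = -3996 - 1 = -3997)
q - T(6*0) = -3997 - 495*(6*0)**2/4 = -3997 - 495*0**2/4 = -3997 - 495*0/4 = -3997 - 1*0 = -3997 + 0 = -3997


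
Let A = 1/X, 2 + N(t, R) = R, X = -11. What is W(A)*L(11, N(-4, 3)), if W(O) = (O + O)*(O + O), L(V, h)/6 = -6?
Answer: -144/121 ≈ -1.1901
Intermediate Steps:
N(t, R) = -2 + R
L(V, h) = -36 (L(V, h) = 6*(-6) = -36)
A = -1/11 (A = 1/(-11) = -1/11 ≈ -0.090909)
W(O) = 4*O**2 (W(O) = (2*O)*(2*O) = 4*O**2)
W(A)*L(11, N(-4, 3)) = (4*(-1/11)**2)*(-36) = (4*(1/121))*(-36) = (4/121)*(-36) = -144/121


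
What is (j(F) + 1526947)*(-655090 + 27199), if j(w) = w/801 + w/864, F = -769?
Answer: -24574811161974359/25632 ≈ -9.5875e+11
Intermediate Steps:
j(w) = 185*w/76896 (j(w) = w*(1/801) + w*(1/864) = w/801 + w/864 = 185*w/76896)
(j(F) + 1526947)*(-655090 + 27199) = ((185/76896)*(-769) + 1526947)*(-655090 + 27199) = (-142265/76896 + 1526947)*(-627891) = (117415974247/76896)*(-627891) = -24574811161974359/25632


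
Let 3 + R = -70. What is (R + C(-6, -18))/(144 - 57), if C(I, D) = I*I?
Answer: -37/87 ≈ -0.42529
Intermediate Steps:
R = -73 (R = -3 - 70 = -73)
C(I, D) = I²
(R + C(-6, -18))/(144 - 57) = (-73 + (-6)²)/(144 - 57) = (-73 + 36)/87 = -37*1/87 = -37/87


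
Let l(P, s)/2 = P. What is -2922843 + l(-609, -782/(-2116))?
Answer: -2924061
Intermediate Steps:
l(P, s) = 2*P
-2922843 + l(-609, -782/(-2116)) = -2922843 + 2*(-609) = -2922843 - 1218 = -2924061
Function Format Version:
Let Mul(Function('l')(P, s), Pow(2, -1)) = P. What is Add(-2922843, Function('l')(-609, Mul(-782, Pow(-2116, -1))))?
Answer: -2924061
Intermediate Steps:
Function('l')(P, s) = Mul(2, P)
Add(-2922843, Function('l')(-609, Mul(-782, Pow(-2116, -1)))) = Add(-2922843, Mul(2, -609)) = Add(-2922843, -1218) = -2924061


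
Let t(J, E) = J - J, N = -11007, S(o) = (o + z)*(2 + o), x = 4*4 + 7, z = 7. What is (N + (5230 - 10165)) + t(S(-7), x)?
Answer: -15942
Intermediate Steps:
x = 23 (x = 16 + 7 = 23)
S(o) = (2 + o)*(7 + o) (S(o) = (o + 7)*(2 + o) = (7 + o)*(2 + o) = (2 + o)*(7 + o))
t(J, E) = 0
(N + (5230 - 10165)) + t(S(-7), x) = (-11007 + (5230 - 10165)) + 0 = (-11007 - 4935) + 0 = -15942 + 0 = -15942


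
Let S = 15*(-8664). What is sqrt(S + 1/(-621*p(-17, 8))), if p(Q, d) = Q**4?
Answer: I*sqrt(465099721116909)/59823 ≈ 360.5*I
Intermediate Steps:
S = -129960
sqrt(S + 1/(-621*p(-17, 8))) = sqrt(-129960 + 1/(-621*(-17)**4)) = sqrt(-129960 + 1/(-621*83521)) = sqrt(-129960 + 1/(-51866541)) = sqrt(-129960 - 1/51866541) = sqrt(-6740575668361/51866541) = I*sqrt(465099721116909)/59823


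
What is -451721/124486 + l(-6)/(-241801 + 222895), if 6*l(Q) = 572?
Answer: -12828157337/3530298474 ≈ -3.6337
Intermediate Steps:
l(Q) = 286/3 (l(Q) = (⅙)*572 = 286/3)
-451721/124486 + l(-6)/(-241801 + 222895) = -451721/124486 + 286/(3*(-241801 + 222895)) = -451721*1/124486 + (286/3)/(-18906) = -451721/124486 + (286/3)*(-1/18906) = -451721/124486 - 143/28359 = -12828157337/3530298474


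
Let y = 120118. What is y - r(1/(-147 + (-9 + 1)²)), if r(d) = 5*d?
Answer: 9969799/83 ≈ 1.2012e+5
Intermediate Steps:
y - r(1/(-147 + (-9 + 1)²)) = 120118 - 5/(-147 + (-9 + 1)²) = 120118 - 5/(-147 + (-8)²) = 120118 - 5/(-147 + 64) = 120118 - 5/(-83) = 120118 - 5*(-1)/83 = 120118 - 1*(-5/83) = 120118 + 5/83 = 9969799/83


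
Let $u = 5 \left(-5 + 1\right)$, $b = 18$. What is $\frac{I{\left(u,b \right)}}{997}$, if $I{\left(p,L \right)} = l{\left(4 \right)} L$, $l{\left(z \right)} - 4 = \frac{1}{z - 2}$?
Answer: $\frac{81}{997} \approx 0.081244$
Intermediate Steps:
$u = -20$ ($u = 5 \left(-4\right) = -20$)
$l{\left(z \right)} = 4 + \frac{1}{-2 + z}$ ($l{\left(z \right)} = 4 + \frac{1}{z - 2} = 4 + \frac{1}{-2 + z}$)
$I{\left(p,L \right)} = \frac{9 L}{2}$ ($I{\left(p,L \right)} = \frac{-7 + 4 \cdot 4}{-2 + 4} L = \frac{-7 + 16}{2} L = \frac{1}{2} \cdot 9 L = \frac{9 L}{2}$)
$\frac{I{\left(u,b \right)}}{997} = \frac{\frac{9}{2} \cdot 18}{997} = 81 \cdot \frac{1}{997} = \frac{81}{997}$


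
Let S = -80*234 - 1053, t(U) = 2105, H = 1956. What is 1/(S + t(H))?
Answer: -1/17668 ≈ -5.6599e-5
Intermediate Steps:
S = -19773 (S = -18720 - 1053 = -19773)
1/(S + t(H)) = 1/(-19773 + 2105) = 1/(-17668) = -1/17668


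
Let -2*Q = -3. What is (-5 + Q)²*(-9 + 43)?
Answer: 833/2 ≈ 416.50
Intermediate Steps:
Q = 3/2 (Q = -½*(-3) = 3/2 ≈ 1.5000)
(-5 + Q)²*(-9 + 43) = (-5 + 3/2)²*(-9 + 43) = (-7/2)²*34 = (49/4)*34 = 833/2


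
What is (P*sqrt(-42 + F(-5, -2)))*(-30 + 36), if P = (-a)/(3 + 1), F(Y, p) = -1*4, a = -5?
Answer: 15*I*sqrt(46)/2 ≈ 50.867*I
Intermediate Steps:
F(Y, p) = -4
P = 5/4 (P = (-1*(-5))/(3 + 1) = 5/4 ≈ 1.2500)
(P*sqrt(-42 + F(-5, -2)))*(-30 + 36) = (5*sqrt(-42 - 4)/4)*(-30 + 36) = (5*sqrt(-46)/4)*6 = (5*(I*sqrt(46))/4)*6 = (5*I*sqrt(46)/4)*6 = 15*I*sqrt(46)/2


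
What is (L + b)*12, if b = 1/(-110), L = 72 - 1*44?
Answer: 18474/55 ≈ 335.89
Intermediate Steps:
L = 28 (L = 72 - 44 = 28)
b = -1/110 ≈ -0.0090909
(L + b)*12 = (28 - 1/110)*12 = (3079/110)*12 = 18474/55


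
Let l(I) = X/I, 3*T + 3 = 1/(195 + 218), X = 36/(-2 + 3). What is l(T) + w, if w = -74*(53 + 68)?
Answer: -5564828/619 ≈ -8990.0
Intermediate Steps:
X = 36 (X = 36/1 = 36*1 = 36)
T = -1238/1239 (T = -1 + 1/(3*(195 + 218)) = -1 + (⅓)/413 = -1 + (⅓)*(1/413) = -1 + 1/1239 = -1238/1239 ≈ -0.99919)
l(I) = 36/I
w = -8954 (w = -74*121 = -8954)
l(T) + w = 36/(-1238/1239) - 8954 = 36*(-1239/1238) - 8954 = -22302/619 - 8954 = -5564828/619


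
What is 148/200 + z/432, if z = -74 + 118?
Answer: 2273/2700 ≈ 0.84185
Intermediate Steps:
z = 44
148/200 + z/432 = 148/200 + 44/432 = 148*(1/200) + 44*(1/432) = 37/50 + 11/108 = 2273/2700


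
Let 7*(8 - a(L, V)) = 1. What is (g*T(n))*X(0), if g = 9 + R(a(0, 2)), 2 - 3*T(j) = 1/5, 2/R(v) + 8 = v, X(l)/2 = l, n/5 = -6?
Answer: 0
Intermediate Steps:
n = -30 (n = 5*(-6) = -30)
X(l) = 2*l
a(L, V) = 55/7 (a(L, V) = 8 - ⅐*1 = 8 - ⅐ = 55/7)
R(v) = 2/(-8 + v)
T(j) = ⅗ (T(j) = ⅔ - ⅓/5 = ⅔ - ⅓*⅕ = ⅔ - 1/15 = ⅗)
g = -5 (g = 9 + 2/(-8 + 55/7) = 9 + 2/(-⅐) = 9 + 2*(-7) = 9 - 14 = -5)
(g*T(n))*X(0) = (-5*⅗)*(2*0) = -3*0 = 0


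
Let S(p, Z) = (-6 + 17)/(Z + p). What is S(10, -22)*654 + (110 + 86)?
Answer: -807/2 ≈ -403.50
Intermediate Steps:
S(p, Z) = 11/(Z + p)
S(10, -22)*654 + (110 + 86) = (11/(-22 + 10))*654 + (110 + 86) = (11/(-12))*654 + 196 = (11*(-1/12))*654 + 196 = -11/12*654 + 196 = -1199/2 + 196 = -807/2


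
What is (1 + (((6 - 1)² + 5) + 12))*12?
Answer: 516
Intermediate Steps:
(1 + (((6 - 1)² + 5) + 12))*12 = (1 + ((5² + 5) + 12))*12 = (1 + ((25 + 5) + 12))*12 = (1 + (30 + 12))*12 = (1 + 42)*12 = 43*12 = 516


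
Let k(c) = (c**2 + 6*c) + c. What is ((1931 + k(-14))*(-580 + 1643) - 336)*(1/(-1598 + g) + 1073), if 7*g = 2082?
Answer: 21065865635235/9104 ≈ 2.3139e+9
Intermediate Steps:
g = 2082/7 (g = (1/7)*2082 = 2082/7 ≈ 297.43)
k(c) = c**2 + 7*c
((1931 + k(-14))*(-580 + 1643) - 336)*(1/(-1598 + g) + 1073) = ((1931 - 14*(7 - 14))*(-580 + 1643) - 336)*(1/(-1598 + 2082/7) + 1073) = ((1931 - 14*(-7))*1063 - 336)*(1/(-9104/7) + 1073) = ((1931 + 98)*1063 - 336)*(-7/9104 + 1073) = (2029*1063 - 336)*(9768585/9104) = (2156827 - 336)*(9768585/9104) = 2156491*(9768585/9104) = 21065865635235/9104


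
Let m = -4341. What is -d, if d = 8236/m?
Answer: 8236/4341 ≈ 1.8973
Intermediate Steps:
d = -8236/4341 (d = 8236/(-4341) = 8236*(-1/4341) = -8236/4341 ≈ -1.8973)
-d = -1*(-8236/4341) = 8236/4341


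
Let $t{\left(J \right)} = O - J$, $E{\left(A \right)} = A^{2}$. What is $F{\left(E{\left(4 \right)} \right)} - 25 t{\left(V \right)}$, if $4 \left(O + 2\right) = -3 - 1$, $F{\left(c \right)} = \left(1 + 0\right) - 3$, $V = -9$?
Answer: $-152$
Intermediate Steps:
$F{\left(c \right)} = -2$ ($F{\left(c \right)} = 1 - 3 = -2$)
$O = -3$ ($O = -2 + \frac{-3 - 1}{4} = -2 + \frac{1}{4} \left(-4\right) = -2 - 1 = -3$)
$t{\left(J \right)} = -3 - J$
$F{\left(E{\left(4 \right)} \right)} - 25 t{\left(V \right)} = -2 - 25 \left(-3 - -9\right) = -2 - 25 \left(-3 + 9\right) = -2 - 150 = -152$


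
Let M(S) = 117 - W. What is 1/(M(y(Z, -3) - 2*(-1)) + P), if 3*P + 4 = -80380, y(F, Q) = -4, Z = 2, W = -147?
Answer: -3/79592 ≈ -3.7692e-5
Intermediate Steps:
M(S) = 264 (M(S) = 117 - 1*(-147) = 117 + 147 = 264)
P = -80384/3 (P = -4/3 + (1/3)*(-80380) = -4/3 - 80380/3 = -80384/3 ≈ -26795.)
1/(M(y(Z, -3) - 2*(-1)) + P) = 1/(264 - 80384/3) = 1/(-79592/3) = -3/79592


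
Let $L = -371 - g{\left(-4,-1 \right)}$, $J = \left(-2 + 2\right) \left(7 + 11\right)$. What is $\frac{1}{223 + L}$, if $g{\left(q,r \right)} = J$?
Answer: $- \frac{1}{148} \approx -0.0067568$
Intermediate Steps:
$J = 0$ ($J = 0 \cdot 18 = 0$)
$g{\left(q,r \right)} = 0$
$L = -371$ ($L = -371 - 0 = -371 + 0 = -371$)
$\frac{1}{223 + L} = \frac{1}{223 - 371} = \frac{1}{-148} = - \frac{1}{148}$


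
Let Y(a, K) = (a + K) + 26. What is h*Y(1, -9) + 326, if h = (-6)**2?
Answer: 974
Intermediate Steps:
Y(a, K) = 26 + K + a (Y(a, K) = (K + a) + 26 = 26 + K + a)
h = 36
h*Y(1, -9) + 326 = 36*(26 - 9 + 1) + 326 = 36*18 + 326 = 648 + 326 = 974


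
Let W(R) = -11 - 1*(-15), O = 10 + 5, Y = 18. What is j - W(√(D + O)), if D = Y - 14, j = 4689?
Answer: 4685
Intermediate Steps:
D = 4 (D = 18 - 14 = 4)
O = 15
W(R) = 4 (W(R) = -11 + 15 = 4)
j - W(√(D + O)) = 4689 - 1*4 = 4689 - 4 = 4685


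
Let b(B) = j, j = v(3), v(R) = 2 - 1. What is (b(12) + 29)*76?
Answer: 2280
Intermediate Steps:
v(R) = 1
j = 1
b(B) = 1
(b(12) + 29)*76 = (1 + 29)*76 = 30*76 = 2280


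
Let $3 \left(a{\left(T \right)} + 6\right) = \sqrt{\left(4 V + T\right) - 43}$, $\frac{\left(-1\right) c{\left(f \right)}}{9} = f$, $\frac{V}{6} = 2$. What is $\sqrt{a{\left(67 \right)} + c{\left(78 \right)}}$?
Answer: $\sqrt{-708 + 2 \sqrt{2}} \approx 26.555 i$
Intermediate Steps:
$V = 12$ ($V = 6 \cdot 2 = 12$)
$c{\left(f \right)} = - 9 f$
$a{\left(T \right)} = -6 + \frac{\sqrt{5 + T}}{3}$ ($a{\left(T \right)} = -6 + \frac{\sqrt{\left(4 \cdot 12 + T\right) - 43}}{3} = -6 + \frac{\sqrt{\left(48 + T\right) - 43}}{3} = -6 + \frac{\sqrt{5 + T}}{3}$)
$\sqrt{a{\left(67 \right)} + c{\left(78 \right)}} = \sqrt{\left(-6 + \frac{\sqrt{5 + 67}}{3}\right) - 702} = \sqrt{\left(-6 + \frac{\sqrt{72}}{3}\right) - 702} = \sqrt{\left(-6 + \frac{6 \sqrt{2}}{3}\right) - 702} = \sqrt{\left(-6 + 2 \sqrt{2}\right) - 702} = \sqrt{-708 + 2 \sqrt{2}}$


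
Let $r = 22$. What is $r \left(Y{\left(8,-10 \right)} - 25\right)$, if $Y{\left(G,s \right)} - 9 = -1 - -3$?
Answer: $-308$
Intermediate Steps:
$Y{\left(G,s \right)} = 11$ ($Y{\left(G,s \right)} = 9 - -2 = 9 + \left(-1 + 3\right) = 9 + 2 = 11$)
$r \left(Y{\left(8,-10 \right)} - 25\right) = 22 \left(11 - 25\right) = 22 \left(-14\right) = -308$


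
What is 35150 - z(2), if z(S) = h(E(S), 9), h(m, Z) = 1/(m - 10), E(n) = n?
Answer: 281201/8 ≈ 35150.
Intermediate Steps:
h(m, Z) = 1/(-10 + m)
z(S) = 1/(-10 + S)
35150 - z(2) = 35150 - 1/(-10 + 2) = 35150 - 1/(-8) = 35150 - 1*(-⅛) = 35150 + ⅛ = 281201/8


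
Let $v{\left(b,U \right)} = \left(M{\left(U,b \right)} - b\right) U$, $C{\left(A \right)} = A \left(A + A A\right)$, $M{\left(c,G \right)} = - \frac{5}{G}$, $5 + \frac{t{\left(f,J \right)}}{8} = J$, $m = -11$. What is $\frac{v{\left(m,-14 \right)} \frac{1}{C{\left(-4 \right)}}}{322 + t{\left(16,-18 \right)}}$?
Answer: $\frac{49}{2024} \approx 0.024209$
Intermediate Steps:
$t{\left(f,J \right)} = -40 + 8 J$
$C{\left(A \right)} = A \left(A + A^{2}\right)$
$v{\left(b,U \right)} = U \left(- b - \frac{5}{b}\right)$ ($v{\left(b,U \right)} = \left(- \frac{5}{b} - b\right) U = \left(- b - \frac{5}{b}\right) U = U \left(- b - \frac{5}{b}\right)$)
$\frac{v{\left(m,-14 \right)} \frac{1}{C{\left(-4 \right)}}}{322 + t{\left(16,-18 \right)}} = \frac{\left(-1\right) \left(-14\right) \frac{1}{-11} \left(5 + \left(-11\right)^{2}\right) \frac{1}{\left(-4\right)^{2} \left(1 - 4\right)}}{322 + \left(-40 + 8 \left(-18\right)\right)} = \frac{\left(-1\right) \left(-14\right) \left(- \frac{1}{11}\right) \left(5 + 121\right) \frac{1}{16 \left(-3\right)}}{322 - 184} = \frac{\left(-1\right) \left(-14\right) \left(- \frac{1}{11}\right) 126 \frac{1}{-48}}{322 - 184} = \frac{\left(- \frac{1764}{11}\right) \left(- \frac{1}{48}\right)}{138} = \frac{147}{44} \cdot \frac{1}{138} = \frac{49}{2024}$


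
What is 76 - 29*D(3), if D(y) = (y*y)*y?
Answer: -707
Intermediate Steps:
D(y) = y³ (D(y) = y²*y = y³)
76 - 29*D(3) = 76 - 29*3³ = 76 - 29*27 = 76 - 783 = -707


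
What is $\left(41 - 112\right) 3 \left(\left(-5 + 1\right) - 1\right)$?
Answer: $1065$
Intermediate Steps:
$\left(41 - 112\right) 3 \left(\left(-5 + 1\right) - 1\right) = - 71 \cdot 3 \left(-4 - 1\right) = - 71 \cdot 3 \left(-5\right) = \left(-71\right) \left(-15\right) = 1065$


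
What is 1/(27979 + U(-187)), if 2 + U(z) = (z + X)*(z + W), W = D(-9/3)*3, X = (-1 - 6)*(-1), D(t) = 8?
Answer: 1/57317 ≈ 1.7447e-5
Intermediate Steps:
X = 7 (X = -7*(-1) = 7)
W = 24 (W = 8*3 = 24)
U(z) = -2 + (7 + z)*(24 + z) (U(z) = -2 + (z + 7)*(z + 24) = -2 + (7 + z)*(24 + z))
1/(27979 + U(-187)) = 1/(27979 + (166 + (-187)² + 31*(-187))) = 1/(27979 + (166 + 34969 - 5797)) = 1/(27979 + 29338) = 1/57317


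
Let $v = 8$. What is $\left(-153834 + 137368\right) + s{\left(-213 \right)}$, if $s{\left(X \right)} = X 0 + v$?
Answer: $-16458$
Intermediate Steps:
$s{\left(X \right)} = 8$ ($s{\left(X \right)} = X 0 + 8 = 0 + 8 = 8$)
$\left(-153834 + 137368\right) + s{\left(-213 \right)} = \left(-153834 + 137368\right) + 8 = -16466 + 8 = -16458$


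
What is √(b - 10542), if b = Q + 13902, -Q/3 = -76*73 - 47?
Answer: √20145 ≈ 141.93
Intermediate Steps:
Q = 16785 (Q = -3*(-76*73 - 47) = -3*(-5548 - 47) = -3*(-5595) = 16785)
b = 30687 (b = 16785 + 13902 = 30687)
√(b - 10542) = √(30687 - 10542) = √20145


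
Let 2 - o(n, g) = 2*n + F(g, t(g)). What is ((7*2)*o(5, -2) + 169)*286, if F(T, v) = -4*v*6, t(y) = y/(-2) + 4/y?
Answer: -79794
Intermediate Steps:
t(y) = 4/y - y/2 (t(y) = y*(-½) + 4/y = -y/2 + 4/y = 4/y - y/2)
F(T, v) = -24*v
o(n, g) = 2 - 12*g - 2*n + 96/g (o(n, g) = 2 - (2*n - 24*(4/g - g/2)) = 2 - (2*n + (-96/g + 12*g)) = 2 - (-96/g + 2*n + 12*g) = 2 + (-12*g - 2*n + 96/g) = 2 - 12*g - 2*n + 96/g)
((7*2)*o(5, -2) + 169)*286 = ((7*2)*(2 - 12*(-2) - 2*5 + 96/(-2)) + 169)*286 = (14*(2 + 24 - 10 + 96*(-½)) + 169)*286 = (14*(2 + 24 - 10 - 48) + 169)*286 = (14*(-32) + 169)*286 = (-448 + 169)*286 = -279*286 = -79794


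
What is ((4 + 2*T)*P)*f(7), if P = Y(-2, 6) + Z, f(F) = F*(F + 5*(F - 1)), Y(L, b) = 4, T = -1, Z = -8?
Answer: -2072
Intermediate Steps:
f(F) = F*(-5 + 6*F) (f(F) = F*(F + 5*(-1 + F)) = F*(F + (-5 + 5*F)) = F*(-5 + 6*F))
P = -4 (P = 4 - 8 = -4)
((4 + 2*T)*P)*f(7) = ((4 + 2*(-1))*(-4))*(7*(-5 + 6*7)) = ((4 - 2)*(-4))*(7*(-5 + 42)) = (2*(-4))*(7*37) = -8*259 = -2072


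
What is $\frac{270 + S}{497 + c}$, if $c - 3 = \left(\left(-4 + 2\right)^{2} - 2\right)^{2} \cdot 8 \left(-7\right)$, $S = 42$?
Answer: $\frac{26}{23} \approx 1.1304$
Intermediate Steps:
$c = -221$ ($c = 3 + \left(\left(-4 + 2\right)^{2} - 2\right)^{2} \cdot 8 \left(-7\right) = 3 + \left(\left(-2\right)^{2} - 2\right)^{2} \cdot 8 \left(-7\right) = 3 + \left(4 - 2\right)^{2} \cdot 8 \left(-7\right) = 3 + 2^{2} \cdot 8 \left(-7\right) = 3 + 4 \cdot 8 \left(-7\right) = 3 + 32 \left(-7\right) = 3 - 224 = -221$)
$\frac{270 + S}{497 + c} = \frac{270 + 42}{497 - 221} = \frac{312}{276} = 312 \cdot \frac{1}{276} = \frac{26}{23}$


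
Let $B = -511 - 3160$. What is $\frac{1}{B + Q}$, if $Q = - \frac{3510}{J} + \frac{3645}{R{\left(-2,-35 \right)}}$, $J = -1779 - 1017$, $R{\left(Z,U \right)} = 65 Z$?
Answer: $- \frac{3029}{11200585} \approx -0.00027043$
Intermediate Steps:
$B = -3671$ ($B = -511 - 3160 = -3671$)
$J = -2796$ ($J = -1779 - 1017 = -2796$)
$Q = - \frac{81126}{3029}$ ($Q = - \frac{3510}{-2796} + \frac{3645}{65 \left(-2\right)} = \left(-3510\right) \left(- \frac{1}{2796}\right) + \frac{3645}{-130} = \frac{585}{466} + 3645 \left(- \frac{1}{130}\right) = \frac{585}{466} - \frac{729}{26} = - \frac{81126}{3029} \approx -26.783$)
$\frac{1}{B + Q} = \frac{1}{-3671 - \frac{81126}{3029}} = \frac{1}{- \frac{11200585}{3029}} = - \frac{3029}{11200585}$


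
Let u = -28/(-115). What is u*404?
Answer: 11312/115 ≈ 98.365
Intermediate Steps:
u = 28/115 (u = -28*(-1/115) = 28/115 ≈ 0.24348)
u*404 = (28/115)*404 = 11312/115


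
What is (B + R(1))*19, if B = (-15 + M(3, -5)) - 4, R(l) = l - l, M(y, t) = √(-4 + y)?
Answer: -361 + 19*I ≈ -361.0 + 19.0*I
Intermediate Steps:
R(l) = 0
B = -19 + I (B = (-15 + √(-4 + 3)) - 4 = (-15 + √(-1)) - 4 = (-15 + I) - 4 = -19 + I ≈ -19.0 + 1.0*I)
(B + R(1))*19 = ((-19 + I) + 0)*19 = (-19 + I)*19 = -361 + 19*I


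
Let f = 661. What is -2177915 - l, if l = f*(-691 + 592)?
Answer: -2112476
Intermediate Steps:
l = -65439 (l = 661*(-691 + 592) = 661*(-99) = -65439)
-2177915 - l = -2177915 - 1*(-65439) = -2177915 + 65439 = -2112476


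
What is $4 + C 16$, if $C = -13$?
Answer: $-204$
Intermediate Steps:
$4 + C 16 = 4 - 208 = -204$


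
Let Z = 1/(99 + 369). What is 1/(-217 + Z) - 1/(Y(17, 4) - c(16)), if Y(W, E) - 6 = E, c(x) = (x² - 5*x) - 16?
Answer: 6271/3046650 ≈ 0.0020583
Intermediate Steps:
c(x) = -16 + x² - 5*x
Y(W, E) = 6 + E
Z = 1/468 ≈ 0.0021368
1/(-217 + Z) - 1/(Y(17, 4) - c(16)) = 1/(-217 + 1/468) - 1/((6 + 4) - (-16 + 16² - 5*16)) = 1/(-101555/468) - 1/(10 - (-16 + 256 - 80)) = -468/101555 - 1/(10 - 1*160) = -468/101555 - 1/(10 - 160) = -468/101555 - 1/(-150) = -468/101555 - 1*(-1/150) = -468/101555 + 1/150 = 6271/3046650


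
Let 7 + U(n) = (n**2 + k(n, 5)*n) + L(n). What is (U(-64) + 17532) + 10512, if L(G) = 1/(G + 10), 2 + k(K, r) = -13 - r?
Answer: 1804301/54 ≈ 33413.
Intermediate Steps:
k(K, r) = -15 - r (k(K, r) = -2 + (-13 - r) = -15 - r)
L(G) = 1/(10 + G)
U(n) = -7 + n**2 + 1/(10 + n) - 20*n (U(n) = -7 + ((n**2 + (-15 - 1*5)*n) + 1/(10 + n)) = -7 + ((n**2 + (-15 - 5)*n) + 1/(10 + n)) = -7 + ((n**2 - 20*n) + 1/(10 + n)) = -7 + (n**2 + 1/(10 + n) - 20*n) = -7 + n**2 + 1/(10 + n) - 20*n)
(U(-64) + 17532) + 10512 = ((1 + (10 - 64)*(-7 + (-64)**2 - 20*(-64)))/(10 - 64) + 17532) + 10512 = ((1 - 54*(-7 + 4096 + 1280))/(-54) + 17532) + 10512 = (-(1 - 54*5369)/54 + 17532) + 10512 = (-(1 - 289926)/54 + 17532) + 10512 = (-1/54*(-289925) + 17532) + 10512 = (289925/54 + 17532) + 10512 = 1236653/54 + 10512 = 1804301/54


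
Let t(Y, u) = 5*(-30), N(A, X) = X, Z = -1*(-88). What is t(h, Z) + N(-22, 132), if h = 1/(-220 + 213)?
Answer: -18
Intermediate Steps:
h = -1/7 (h = 1/(-7) = -1/7 ≈ -0.14286)
Z = 88
t(Y, u) = -150
t(h, Z) + N(-22, 132) = -150 + 132 = -18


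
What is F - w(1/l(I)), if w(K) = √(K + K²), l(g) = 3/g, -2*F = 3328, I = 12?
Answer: -1664 - 2*√5 ≈ -1668.5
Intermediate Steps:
F = -1664 (F = -½*3328 = -1664)
F - w(1/l(I)) = -1664 - √((1 + 1/(3/12))/((3/12))) = -1664 - √((1 + 1/(3*(1/12)))/((3*(1/12)))) = -1664 - √((1 + 1/(¼))/(¼)) = -1664 - √(4*(1 + 4)) = -1664 - √(4*5) = -1664 - √20 = -1664 - 2*√5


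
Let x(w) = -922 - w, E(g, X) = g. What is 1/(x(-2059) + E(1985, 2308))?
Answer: 1/3122 ≈ 0.00032031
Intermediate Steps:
1/(x(-2059) + E(1985, 2308)) = 1/((-922 - 1*(-2059)) + 1985) = 1/((-922 + 2059) + 1985) = 1/(1137 + 1985) = 1/3122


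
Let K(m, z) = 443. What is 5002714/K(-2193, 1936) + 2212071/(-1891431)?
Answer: 3153769465427/279301311 ≈ 11292.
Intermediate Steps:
5002714/K(-2193, 1936) + 2212071/(-1891431) = 5002714/443 + 2212071/(-1891431) = 5002714*(1/443) + 2212071*(-1/1891431) = 5002714/443 - 737357/630477 = 3153769465427/279301311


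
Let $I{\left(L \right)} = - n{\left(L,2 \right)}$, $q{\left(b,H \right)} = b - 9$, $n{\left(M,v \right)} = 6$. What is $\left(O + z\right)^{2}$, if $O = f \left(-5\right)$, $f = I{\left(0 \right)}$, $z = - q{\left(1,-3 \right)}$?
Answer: $1444$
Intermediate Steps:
$q{\left(b,H \right)} = -9 + b$ ($q{\left(b,H \right)} = b - 9 = -9 + b$)
$I{\left(L \right)} = -6$ ($I{\left(L \right)} = \left(-1\right) 6 = -6$)
$z = 8$ ($z = - (-9 + 1) = \left(-1\right) \left(-8\right) = 8$)
$f = -6$
$O = 30$ ($O = \left(-6\right) \left(-5\right) = 30$)
$\left(O + z\right)^{2} = \left(30 + 8\right)^{2} = 38^{2} = 1444$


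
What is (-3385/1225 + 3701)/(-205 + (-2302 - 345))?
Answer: -7307/5635 ≈ -1.2967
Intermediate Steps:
(-3385/1225 + 3701)/(-205 + (-2302 - 345)) = (-3385*1/1225 + 3701)/(-205 - 2647) = (-677/245 + 3701)/(-2852) = (906068/245)*(-1/2852) = -7307/5635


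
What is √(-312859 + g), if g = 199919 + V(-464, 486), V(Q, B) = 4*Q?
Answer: 2*I*√28699 ≈ 338.82*I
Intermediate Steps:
g = 198063 (g = 199919 + 4*(-464) = 199919 - 1856 = 198063)
√(-312859 + g) = √(-312859 + 198063) = √(-114796) = 2*I*√28699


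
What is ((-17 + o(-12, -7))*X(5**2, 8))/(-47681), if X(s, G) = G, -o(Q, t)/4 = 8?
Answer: 392/47681 ≈ 0.0082213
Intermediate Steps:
o(Q, t) = -32 (o(Q, t) = -4*8 = -32)
((-17 + o(-12, -7))*X(5**2, 8))/(-47681) = ((-17 - 32)*8)/(-47681) = -49*8*(-1/47681) = -392*(-1/47681) = 392/47681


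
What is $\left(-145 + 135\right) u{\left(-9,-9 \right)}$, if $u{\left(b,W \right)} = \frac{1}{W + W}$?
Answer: $\frac{5}{9} \approx 0.55556$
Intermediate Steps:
$u{\left(b,W \right)} = \frac{1}{2 W}$
$\left(-145 + 135\right) u{\left(-9,-9 \right)} = \left(-145 + 135\right) \frac{1}{2 \left(-9\right)} = - 10 \cdot \frac{1}{2} \left(- \frac{1}{9}\right) = \left(-10\right) \left(- \frac{1}{18}\right) = \frac{5}{9}$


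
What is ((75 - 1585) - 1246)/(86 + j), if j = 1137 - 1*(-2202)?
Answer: -2756/3425 ≈ -0.80467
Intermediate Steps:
j = 3339 (j = 1137 + 2202 = 3339)
((75 - 1585) - 1246)/(86 + j) = ((75 - 1585) - 1246)/(86 + 3339) = (-1510 - 1246)/3425 = -2756*1/3425 = -2756/3425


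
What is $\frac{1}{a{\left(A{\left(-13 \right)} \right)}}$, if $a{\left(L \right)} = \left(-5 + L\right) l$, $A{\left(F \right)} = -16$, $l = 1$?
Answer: $- \frac{1}{21} \approx -0.047619$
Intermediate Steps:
$a{\left(L \right)} = -5 + L$ ($a{\left(L \right)} = \left(-5 + L\right) 1 = -5 + L$)
$\frac{1}{a{\left(A{\left(-13 \right)} \right)}} = \frac{1}{-5 - 16} = \frac{1}{-21} = - \frac{1}{21}$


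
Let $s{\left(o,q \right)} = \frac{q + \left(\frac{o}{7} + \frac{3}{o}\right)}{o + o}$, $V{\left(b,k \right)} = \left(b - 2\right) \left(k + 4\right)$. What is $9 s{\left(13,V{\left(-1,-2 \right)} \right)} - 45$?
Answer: $- \frac{54837}{1183} \approx -46.354$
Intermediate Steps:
$V{\left(b,k \right)} = \left(-2 + b\right) \left(4 + k\right)$
$s{\left(o,q \right)} = \frac{q + \frac{3}{o} + \frac{o}{7}}{2 o}$ ($s{\left(o,q \right)} = \frac{q + \left(o \frac{1}{7} + \frac{3}{o}\right)}{2 o} = \left(q + \left(\frac{o}{7} + \frac{3}{o}\right)\right) \frac{1}{2 o} = \left(q + \left(\frac{3}{o} + \frac{o}{7}\right)\right) \frac{1}{2 o} = \left(q + \frac{3}{o} + \frac{o}{7}\right) \frac{1}{2 o} = \frac{q + \frac{3}{o} + \frac{o}{7}}{2 o}$)
$9 s{\left(13,V{\left(-1,-2 \right)} \right)} - 45 = 9 \frac{21 + 13^{2} + 7 \cdot 13 \left(-8 - -4 + 4 \left(-1\right) - -2\right)}{14 \cdot 169} - 45 = 9 \cdot \frac{1}{14} \cdot \frac{1}{169} \left(21 + 169 + 7 \cdot 13 \left(-8 + 4 - 4 + 2\right)\right) - 45 = 9 \cdot \frac{1}{14} \cdot \frac{1}{169} \left(21 + 169 + 7 \cdot 13 \left(-6\right)\right) - 45 = 9 \cdot \frac{1}{14} \cdot \frac{1}{169} \left(21 + 169 - 546\right) - 45 = 9 \cdot \frac{1}{14} \cdot \frac{1}{169} \left(-356\right) - 45 = 9 \left(- \frac{178}{1183}\right) - 45 = - \frac{1602}{1183} - 45 = - \frac{54837}{1183}$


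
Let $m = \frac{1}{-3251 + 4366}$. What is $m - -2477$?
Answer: $\frac{2761856}{1115} \approx 2477.0$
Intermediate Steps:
$m = \frac{1}{1115} \approx 0.00089686$
$m - -2477 = \frac{1}{1115} - -2477 = \frac{1}{1115} + 2477 = \frac{2761856}{1115}$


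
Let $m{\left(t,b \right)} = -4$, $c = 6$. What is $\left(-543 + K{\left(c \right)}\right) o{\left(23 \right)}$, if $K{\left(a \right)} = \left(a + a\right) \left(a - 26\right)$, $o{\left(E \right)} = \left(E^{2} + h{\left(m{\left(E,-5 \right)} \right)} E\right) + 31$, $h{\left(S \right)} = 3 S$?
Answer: $-222372$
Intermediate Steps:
$o{\left(E \right)} = 31 + E^{2} - 12 E$ ($o{\left(E \right)} = \left(E^{2} + 3 \left(-4\right) E\right) + 31 = \left(E^{2} - 12 E\right) + 31 = 31 + E^{2} - 12 E$)
$K{\left(a \right)} = 2 a \left(-26 + a\right)$
$\left(-543 + K{\left(c \right)}\right) o{\left(23 \right)} = \left(-543 + 2 \cdot 6 \left(-26 + 6\right)\right) \left(31 + 23^{2} - 276\right) = \left(-543 + 2 \cdot 6 \left(-20\right)\right) \left(31 + 529 - 276\right) = \left(-543 - 240\right) 284 = \left(-783\right) 284 = -222372$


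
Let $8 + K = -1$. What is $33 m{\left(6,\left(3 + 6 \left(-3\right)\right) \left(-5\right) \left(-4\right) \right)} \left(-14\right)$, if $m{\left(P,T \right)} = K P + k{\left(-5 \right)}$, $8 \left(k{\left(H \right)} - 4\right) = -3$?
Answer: $\frac{93093}{4} \approx 23273.0$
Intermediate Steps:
$k{\left(H \right)} = \frac{29}{8}$ ($k{\left(H \right)} = 4 + \frac{1}{8} \left(-3\right) = 4 - \frac{3}{8} = \frac{29}{8}$)
$K = -9$ ($K = -8 - 1 = -9$)
$m{\left(P,T \right)} = \frac{29}{8} - 9 P$ ($m{\left(P,T \right)} = - 9 P + \frac{29}{8} = \frac{29}{8} - 9 P$)
$33 m{\left(6,\left(3 + 6 \left(-3\right)\right) \left(-5\right) \left(-4\right) \right)} \left(-14\right) = 33 \left(\frac{29}{8} - 54\right) \left(-14\right) = 33 \left(- \frac{403}{8}\right) \left(-14\right) = \left(- \frac{13299}{8}\right) \left(-14\right) = \frac{93093}{4}$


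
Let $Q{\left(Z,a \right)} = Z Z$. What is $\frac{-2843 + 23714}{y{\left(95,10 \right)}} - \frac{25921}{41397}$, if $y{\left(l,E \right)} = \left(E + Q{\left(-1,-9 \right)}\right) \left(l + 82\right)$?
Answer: $\frac{271176200}{26866653} \approx 10.093$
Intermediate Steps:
$Q{\left(Z,a \right)} = Z^{2}$
$y{\left(l,E \right)} = \left(1 + E\right) \left(82 + l\right)$ ($y{\left(l,E \right)} = \left(E + \left(-1\right)^{2}\right) \left(l + 82\right) = \left(E + 1\right) \left(82 + l\right) = \left(1 + E\right) \left(82 + l\right)$)
$\frac{-2843 + 23714}{y{\left(95,10 \right)}} - \frac{25921}{41397} = \frac{-2843 + 23714}{82 + 95 + 82 \cdot 10 + 10 \cdot 95} - \frac{25921}{41397} = \frac{20871}{82 + 95 + 820 + 950} - \frac{25921}{41397} = \frac{20871}{1947} - \frac{25921}{41397} = 20871 \cdot \frac{1}{1947} - \frac{25921}{41397} = \frac{6957}{649} - \frac{25921}{41397} = \frac{271176200}{26866653}$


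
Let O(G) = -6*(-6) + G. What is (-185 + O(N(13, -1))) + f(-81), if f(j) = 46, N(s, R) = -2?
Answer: -105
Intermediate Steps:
O(G) = 36 + G
(-185 + O(N(13, -1))) + f(-81) = (-185 + (36 - 2)) + 46 = (-185 + 34) + 46 = -151 + 46 = -105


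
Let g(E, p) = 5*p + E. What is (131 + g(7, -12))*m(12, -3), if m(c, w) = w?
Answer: -234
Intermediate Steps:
g(E, p) = E + 5*p
(131 + g(7, -12))*m(12, -3) = (131 + (7 + 5*(-12)))*(-3) = (131 + (7 - 60))*(-3) = (131 - 53)*(-3) = 78*(-3) = -234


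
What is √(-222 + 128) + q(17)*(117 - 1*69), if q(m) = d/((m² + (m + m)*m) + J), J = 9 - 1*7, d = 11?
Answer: 48/79 + I*√94 ≈ 0.60759 + 9.6954*I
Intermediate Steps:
J = 2 (J = 9 - 7 = 2)
q(m) = 11/(2 + 3*m²) (q(m) = 11/((m² + (m + m)*m) + 2) = 11/((m² + (2*m)*m) + 2) = 11/((m² + 2*m²) + 2) = 11/(3*m² + 2) = 11/(2 + 3*m²))
√(-222 + 128) + q(17)*(117 - 1*69) = √(-222 + 128) + (11/(2 + 3*17²))*(117 - 1*69) = √(-94) + (11/(2 + 3*289))*(117 - 69) = I*√94 + (11/(2 + 867))*48 = I*√94 + (11/869)*48 = I*√94 + (11*(1/869))*48 = I*√94 + (1/79)*48 = I*√94 + 48/79 = 48/79 + I*√94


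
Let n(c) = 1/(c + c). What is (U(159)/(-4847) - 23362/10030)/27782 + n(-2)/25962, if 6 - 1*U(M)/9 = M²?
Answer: 55956749337677/35065142269936440 ≈ 0.0015958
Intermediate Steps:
U(M) = 54 - 9*M²
n(c) = 1/(2*c)
(U(159)/(-4847) - 23362/10030)/27782 + n(-2)/25962 = ((54 - 9*159²)/(-4847) - 23362/10030)/27782 + ((½)/(-2))/25962 = ((54 - 9*25281)*(-1/4847) - 23362*1/10030)*(1/27782) + ((½)*(-½))*(1/25962) = ((54 - 227529)*(-1/4847) - 11681/5015)*(1/27782) - ¼*1/25962 = (-227475*(-1/4847) - 11681/5015)*(1/27782) - 1/103848 = (227475/4847 - 11681/5015)*(1/27782) - 1/103848 = (1084169318/24307705)*(1/27782) - 1/103848 = 542084659/337658330155 - 1/103848 = 55956749337677/35065142269936440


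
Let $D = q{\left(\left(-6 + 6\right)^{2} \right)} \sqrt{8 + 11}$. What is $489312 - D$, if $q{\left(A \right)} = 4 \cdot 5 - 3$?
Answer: $489312 - 17 \sqrt{19} \approx 4.8924 \cdot 10^{5}$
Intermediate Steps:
$q{\left(A \right)} = 17$ ($q{\left(A \right)} = 20 - 3 = 17$)
$D = 17 \sqrt{19}$ ($D = 17 \sqrt{8 + 11} = 17 \sqrt{19} \approx 74.101$)
$489312 - D = 489312 - 17 \sqrt{19}$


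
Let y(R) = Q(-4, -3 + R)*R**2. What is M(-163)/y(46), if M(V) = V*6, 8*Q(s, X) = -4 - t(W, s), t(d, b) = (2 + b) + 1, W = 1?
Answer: 652/529 ≈ 1.2325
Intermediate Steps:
t(d, b) = 3 + b
Q(s, X) = -7/8 - s/8 (Q(s, X) = (-4 - (3 + s))/8 = (-4 + (-3 - s))/8 = (-7 - s)/8 = -7/8 - s/8)
M(V) = 6*V
y(R) = -3*R**2/8 (y(R) = (-7/8 - 1/8*(-4))*R**2 = (-7/8 + 1/2)*R**2 = -3*R**2/8)
M(-163)/y(46) = (6*(-163))/((-3/8*46**2)) = -978/((-3/8*2116)) = -978/(-1587/2) = -978*(-2/1587) = 652/529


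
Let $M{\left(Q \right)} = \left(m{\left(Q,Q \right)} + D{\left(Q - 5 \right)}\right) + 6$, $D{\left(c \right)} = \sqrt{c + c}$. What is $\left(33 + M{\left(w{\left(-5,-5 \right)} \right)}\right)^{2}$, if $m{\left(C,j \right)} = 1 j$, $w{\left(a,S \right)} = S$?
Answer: $1136 + 136 i \sqrt{5} \approx 1136.0 + 304.11 i$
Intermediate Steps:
$D{\left(c \right)} = \sqrt{2} \sqrt{c}$ ($D{\left(c \right)} = \sqrt{2 c} = \sqrt{2} \sqrt{c}$)
$m{\left(C,j \right)} = j$
$M{\left(Q \right)} = 6 + Q + \sqrt{2} \sqrt{-5 + Q}$ ($M{\left(Q \right)} = \left(Q + \sqrt{2} \sqrt{Q - 5}\right) + 6 = \left(Q + \sqrt{2} \sqrt{-5 + Q}\right) + 6 = 6 + Q + \sqrt{2} \sqrt{-5 + Q}$)
$\left(33 + M{\left(w{\left(-5,-5 \right)} \right)}\right)^{2} = \left(33 + \left(6 - 5 + \sqrt{-10 + 2 \left(-5\right)}\right)\right)^{2} = \left(33 + \left(6 - 5 + \sqrt{-10 - 10}\right)\right)^{2} = \left(33 + \left(6 - 5 + \sqrt{-20}\right)\right)^{2} = \left(33 + \left(6 - 5 + 2 i \sqrt{5}\right)\right)^{2} = \left(33 + \left(1 + 2 i \sqrt{5}\right)\right)^{2} = \left(34 + 2 i \sqrt{5}\right)^{2}$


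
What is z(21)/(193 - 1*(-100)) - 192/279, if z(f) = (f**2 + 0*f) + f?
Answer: 24214/27249 ≈ 0.88862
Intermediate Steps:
z(f) = f + f**2 (z(f) = (f**2 + 0) + f = f**2 + f = f + f**2)
z(21)/(193 - 1*(-100)) - 192/279 = (21*(1 + 21))/(193 - 1*(-100)) - 192/279 = (21*22)/(193 + 100) - 192*1/279 = 462/293 - 64/93 = 24214/27249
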